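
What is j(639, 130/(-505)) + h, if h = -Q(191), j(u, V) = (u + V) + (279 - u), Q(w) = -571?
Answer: 85824/101 ≈ 849.74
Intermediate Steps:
j(u, V) = 279 + V (j(u, V) = (V + u) + (279 - u) = 279 + V)
h = 571 (h = -1*(-571) = 571)
j(639, 130/(-505)) + h = (279 + 130/(-505)) + 571 = (279 + 130*(-1/505)) + 571 = (279 - 26/101) + 571 = 28153/101 + 571 = 85824/101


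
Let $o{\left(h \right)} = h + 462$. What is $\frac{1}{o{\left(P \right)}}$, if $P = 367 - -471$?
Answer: $\frac{1}{1300} \approx 0.00076923$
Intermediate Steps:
$P = 838$ ($P = 367 + 471 = 838$)
$o{\left(h \right)} = 462 + h$
$\frac{1}{o{\left(P \right)}} = \frac{1}{462 + 838} = \frac{1}{1300}$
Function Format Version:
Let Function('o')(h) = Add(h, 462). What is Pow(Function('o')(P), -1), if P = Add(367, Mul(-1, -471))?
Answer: Rational(1, 1300) ≈ 0.00076923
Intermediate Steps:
P = 838 (P = Add(367, 471) = 838)
Function('o')(h) = Add(462, h)
Pow(Function('o')(P), -1) = Pow(Add(462, 838), -1) = Pow(1300, -1) = Rational(1, 1300)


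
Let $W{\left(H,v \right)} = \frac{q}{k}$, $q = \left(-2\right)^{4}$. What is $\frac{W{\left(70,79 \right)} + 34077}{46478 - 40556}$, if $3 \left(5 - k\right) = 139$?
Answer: $\frac{117375}{20398} \approx 5.7542$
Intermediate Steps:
$q = 16$
$k = - \frac{124}{3}$ ($k = 5 - \frac{139}{3} = - \frac{124}{3} \approx -41.333$)
$W{\left(H,v \right)} = - \frac{12}{31}$ ($W{\left(H,v \right)} = \frac{16}{- \frac{124}{3}} = 16 \left(- \frac{3}{124}\right) = - \frac{12}{31}$)
$\frac{W{\left(70,79 \right)} + 34077}{46478 - 40556} = \frac{- \frac{12}{31} + 34077}{46478 - 40556} = \frac{1056375}{31 \cdot 5922} = \frac{1056375}{31} \cdot \frac{1}{5922} = \frac{117375}{20398}$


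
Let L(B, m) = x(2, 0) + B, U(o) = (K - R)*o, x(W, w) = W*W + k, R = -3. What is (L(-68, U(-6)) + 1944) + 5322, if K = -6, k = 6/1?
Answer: 7208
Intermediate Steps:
k = 6 (k = 6*1 = 6)
x(W, w) = 6 + W² (x(W, w) = W*W + 6 = W² + 6 = 6 + W²)
U(o) = -3*o (U(o) = (-6 - 1*(-3))*o = (-6 + 3)*o = -3*o)
L(B, m) = 10 + B (L(B, m) = (6 + 2²) + B = (6 + 4) + B = 10 + B)
(L(-68, U(-6)) + 1944) + 5322 = ((10 - 68) + 1944) + 5322 = (-58 + 1944) + 5322 = 1886 + 5322 = 7208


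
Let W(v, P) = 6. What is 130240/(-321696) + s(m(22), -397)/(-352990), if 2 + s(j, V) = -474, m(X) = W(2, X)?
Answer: -715942036/1774304235 ≈ -0.40351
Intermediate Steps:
m(X) = 6
s(j, V) = -476 (s(j, V) = -2 - 474 = -476)
130240/(-321696) + s(m(22), -397)/(-352990) = 130240/(-321696) - 476/(-352990) = 130240*(-1/321696) - 476*(-1/352990) = -4070/10053 + 238/176495 = -715942036/1774304235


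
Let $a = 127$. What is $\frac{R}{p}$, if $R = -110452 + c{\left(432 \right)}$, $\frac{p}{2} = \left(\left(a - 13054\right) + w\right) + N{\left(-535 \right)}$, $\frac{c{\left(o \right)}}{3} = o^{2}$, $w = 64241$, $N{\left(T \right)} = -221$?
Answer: $\frac{224710}{51093} \approx 4.3981$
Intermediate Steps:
$c{\left(o \right)} = 3 o^{2}$
$p = 102186$ ($p = 2 \left(\left(\left(127 - 13054\right) + 64241\right) - 221\right) = 2 \left(\left(-12927 + 64241\right) - 221\right) = 2 \left(51314 - 221\right) = 2 \cdot 51093 = 102186$)
$R = 449420$ ($R = -110452 + 3 \cdot 432^{2} = -110452 + 3 \cdot 186624 = -110452 + 559872 = 449420$)
$\frac{R}{p} = \frac{449420}{102186} = 449420 \cdot \frac{1}{102186} = \frac{224710}{51093}$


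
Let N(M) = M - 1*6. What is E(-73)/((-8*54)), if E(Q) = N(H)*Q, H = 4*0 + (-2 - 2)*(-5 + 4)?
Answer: -73/216 ≈ -0.33796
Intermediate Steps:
H = 4 (H = 0 - 4*(-1) = 0 + 4 = 4)
N(M) = -6 + M (N(M) = M - 6 = -6 + M)
E(Q) = -2*Q (E(Q) = (-6 + 4)*Q = -2*Q)
E(-73)/((-8*54)) = (-2*(-73))/((-8*54)) = 146/(-432) = 146*(-1/432) = -73/216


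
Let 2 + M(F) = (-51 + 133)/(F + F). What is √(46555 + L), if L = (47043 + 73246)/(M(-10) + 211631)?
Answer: √208499570750456165/2116249 ≈ 215.77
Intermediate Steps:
M(F) = -2 + 41/F (M(F) = -2 + (-51 + 133)/(F + F) = -2 + 82/((2*F)) = -2 + 82*(1/(2*F)) = -2 + 41/F)
L = 1202890/2116249 (L = (47043 + 73246)/((-2 + 41/(-10)) + 211631) = 120289/((-2 + 41*(-⅒)) + 211631) = 120289/((-2 - 41/10) + 211631) = 120289/(-61/10 + 211631) = 120289/(2116249/10) = 120289*(10/2116249) = 1202890/2116249 ≈ 0.56841)
√(46555 + L) = √(46555 + 1202890/2116249) = √(98523175085/2116249) = √208499570750456165/2116249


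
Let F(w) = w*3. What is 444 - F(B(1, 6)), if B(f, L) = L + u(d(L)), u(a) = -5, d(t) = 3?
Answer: 441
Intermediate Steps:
B(f, L) = -5 + L (B(f, L) = L - 5 = -5 + L)
F(w) = 3*w
444 - F(B(1, 6)) = 444 - 3*(-5 + 6) = 444 - 3 = 441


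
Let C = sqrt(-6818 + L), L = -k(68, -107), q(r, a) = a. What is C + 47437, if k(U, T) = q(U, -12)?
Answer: 47437 + I*sqrt(6806) ≈ 47437.0 + 82.499*I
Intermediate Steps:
k(U, T) = -12
L = 12 (L = -1*(-12) = 12)
C = I*sqrt(6806) (C = sqrt(-6818 + 12) = sqrt(-6806) = I*sqrt(6806) ≈ 82.499*I)
C + 47437 = I*sqrt(6806) + 47437 = 47437 + I*sqrt(6806)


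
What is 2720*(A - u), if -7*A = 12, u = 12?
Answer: -261120/7 ≈ -37303.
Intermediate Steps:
A = -12/7 (A = -⅐*12 = -12/7 ≈ -1.7143)
2720*(A - u) = 2720*(-12/7 - 1*12) = 2720*(-12/7 - 12) = 2720*(-96/7) = -261120/7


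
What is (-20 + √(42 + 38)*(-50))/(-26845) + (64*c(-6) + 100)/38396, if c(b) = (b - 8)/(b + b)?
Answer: 818527/154611093 + 40*√5/5369 ≈ 0.021953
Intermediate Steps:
c(b) = (-8 + b)/(2*b) (c(b) = (-8 + b)/((2*b)) = (-8 + b)*(1/(2*b)) = (-8 + b)/(2*b))
(-20 + √(42 + 38)*(-50))/(-26845) + (64*c(-6) + 100)/38396 = (-20 + √(42 + 38)*(-50))/(-26845) + (64*((½)*(-8 - 6)/(-6)) + 100)/38396 = (-20 + √80*(-50))*(-1/26845) + (64*((½)*(-⅙)*(-14)) + 100)*(1/38396) = (-20 + (4*√5)*(-50))*(-1/26845) + (64*(7/6) + 100)*(1/38396) = (-20 - 200*√5)*(-1/26845) + (224/3 + 100)*(1/38396) = (4/5369 + 40*√5/5369) + (524/3)*(1/38396) = (4/5369 + 40*√5/5369) + 131/28797 = 818527/154611093 + 40*√5/5369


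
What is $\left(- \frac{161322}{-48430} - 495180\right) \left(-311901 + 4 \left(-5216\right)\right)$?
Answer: $\frac{4778546463201}{29} \approx 1.6478 \cdot 10^{11}$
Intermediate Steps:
$\left(- \frac{161322}{-48430} - 495180\right) \left(-311901 + 4 \left(-5216\right)\right) = \left(\left(-161322\right) \left(- \frac{1}{48430}\right) - 495180\right) \left(-311901 - 20864\right) = \left(\frac{483}{145} - 495180\right) \left(-332765\right) = \left(- \frac{71800617}{145}\right) \left(-332765\right) = \frac{4778546463201}{29}$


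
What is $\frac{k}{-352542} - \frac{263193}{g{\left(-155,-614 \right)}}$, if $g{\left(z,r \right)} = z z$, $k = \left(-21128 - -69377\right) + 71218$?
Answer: $- \frac{95656781281}{8469821550} \approx -11.294$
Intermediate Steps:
$k = 119467$ ($k = \left(-21128 + 69377\right) + 71218 = 48249 + 71218 = 119467$)
$g{\left(z,r \right)} = z^{2}$
$\frac{k}{-352542} - \frac{263193}{g{\left(-155,-614 \right)}} = \frac{119467}{-352542} - \frac{263193}{\left(-155\right)^{2}} = 119467 \left(- \frac{1}{352542}\right) - \frac{263193}{24025} = - \frac{119467}{352542} - \frac{263193}{24025} = - \frac{95656781281}{8469821550}$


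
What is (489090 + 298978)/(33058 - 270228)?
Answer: -394034/118585 ≈ -3.3228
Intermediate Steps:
(489090 + 298978)/(33058 - 270228) = 788068/(-237170) = 788068*(-1/237170) = -394034/118585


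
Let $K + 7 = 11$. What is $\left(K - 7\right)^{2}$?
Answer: $9$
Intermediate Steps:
$K = 4$ ($K = -7 + 11 = 4$)
$\left(K - 7\right)^{2} = \left(4 - 7\right)^{2} = \left(-3\right)^{2} = 9$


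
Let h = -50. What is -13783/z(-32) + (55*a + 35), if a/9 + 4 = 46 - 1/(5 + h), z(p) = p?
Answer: 680535/32 ≈ 21267.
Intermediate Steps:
a = 1891/5 (a = -36 + 9*(46 - 1/(5 - 50)) = -36 + 9*(46 - 1/(-45)) = -36 + 9*(46 - 1*(-1/45)) = -36 + 9*(46 + 1/45) = -36 + 9*(2071/45) = -36 + 2071/5 = 1891/5 ≈ 378.20)
-13783/z(-32) + (55*a + 35) = -13783/(-32) + (55*(1891/5) + 35) = -13783*(-1/32) + (20801 + 35) = 13783/32 + 20836 = 680535/32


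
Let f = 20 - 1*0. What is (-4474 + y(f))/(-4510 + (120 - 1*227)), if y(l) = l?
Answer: 4454/4617 ≈ 0.96470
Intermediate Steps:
f = 20 (f = 20 + 0 = 20)
(-4474 + y(f))/(-4510 + (120 - 1*227)) = (-4474 + 20)/(-4510 + (120 - 1*227)) = -4454/(-4510 + (120 - 227)) = -4454/(-4510 - 107) = -4454/(-4617) = -4454*(-1/4617) = 4454/4617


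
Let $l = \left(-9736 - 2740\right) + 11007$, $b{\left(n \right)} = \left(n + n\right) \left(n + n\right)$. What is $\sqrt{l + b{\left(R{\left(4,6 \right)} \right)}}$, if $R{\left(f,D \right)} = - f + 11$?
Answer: $i \sqrt{1273} \approx 35.679 i$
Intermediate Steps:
$R{\left(f,D \right)} = 11 - f$
$b{\left(n \right)} = 4 n^{2}$ ($b{\left(n \right)} = 2 n 2 n = 4 n^{2}$)
$l = -1469$ ($l = -12476 + 11007 = -1469$)
$\sqrt{l + b{\left(R{\left(4,6 \right)} \right)}} = \sqrt{-1469 + 4 \left(11 - 4\right)^{2}} = \sqrt{-1469 + 4 \cdot 7^{2}} = \sqrt{-1469 + 4 \cdot 49} = \sqrt{-1469 + 196} = \sqrt{-1273} = i \sqrt{1273}$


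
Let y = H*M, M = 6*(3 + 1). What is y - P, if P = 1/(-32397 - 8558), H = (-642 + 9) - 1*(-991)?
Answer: 351885361/40955 ≈ 8592.0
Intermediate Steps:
M = 24 (M = 6*4 = 24)
H = 358 (H = -633 + 991 = 358)
y = 8592 (y = 358*24 = 8592)
P = -1/40955 (P = 1/(-40955) = -1/40955 ≈ -2.4417e-5)
y - P = 8592 - 1*(-1/40955) = 8592 + 1/40955 = 351885361/40955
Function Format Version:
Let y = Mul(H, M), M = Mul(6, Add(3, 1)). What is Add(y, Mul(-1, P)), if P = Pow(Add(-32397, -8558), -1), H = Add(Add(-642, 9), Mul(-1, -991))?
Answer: Rational(351885361, 40955) ≈ 8592.0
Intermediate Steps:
M = 24 (M = Mul(6, 4) = 24)
H = 358 (H = Add(-633, 991) = 358)
y = 8592 (y = Mul(358, 24) = 8592)
P = Rational(-1, 40955) (P = Pow(-40955, -1) = Rational(-1, 40955) ≈ -2.4417e-5)
Add(y, Mul(-1, P)) = Add(8592, Mul(-1, Rational(-1, 40955))) = Add(8592, Rational(1, 40955)) = Rational(351885361, 40955)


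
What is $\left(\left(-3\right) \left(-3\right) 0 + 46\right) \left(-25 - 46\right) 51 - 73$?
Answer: $-166639$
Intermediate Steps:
$\left(\left(-3\right) \left(-3\right) 0 + 46\right) \left(-25 - 46\right) 51 - 73 = \left(9 \cdot 0 + 46\right) \left(-71\right) 51 - 73 = \left(0 + 46\right) \left(-71\right) 51 - 73 = 46 \left(-71\right) 51 - 73 = \left(-3266\right) 51 - 73 = -166566 - 73 = -166639$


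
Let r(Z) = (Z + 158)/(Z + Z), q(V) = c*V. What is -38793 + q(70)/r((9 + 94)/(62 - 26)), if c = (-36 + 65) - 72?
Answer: -225270323/5791 ≈ -38900.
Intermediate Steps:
c = -43 (c = 29 - 72 = -43)
q(V) = -43*V
r(Z) = (158 + Z)/(2*Z) (r(Z) = (158 + Z)/((2*Z)) = (158 + Z)*(1/(2*Z)) = (158 + Z)/(2*Z))
-38793 + q(70)/r((9 + 94)/(62 - 26)) = -38793 + (-43*70)/(((158 + (9 + 94)/(62 - 26))/(2*(((9 + 94)/(62 - 26)))))) = -38793 - 3010*103/(18*(158 + 103/36)) = -38793 - 3010/((½)*(36/103)*(5791/36)) = -38793 - 3010/5791/206 = -38793 - 3010*206/5791 = -38793 - 620060/5791 = -225270323/5791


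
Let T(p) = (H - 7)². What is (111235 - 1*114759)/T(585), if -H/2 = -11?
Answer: -3524/225 ≈ -15.662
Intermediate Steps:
H = 22 (H = -2*(-11) = 22)
T(p) = 225 (T(p) = (22 - 7)² = 15² = 225)
(111235 - 1*114759)/T(585) = (111235 - 1*114759)/225 = (111235 - 114759)*(1/225) = -3524*1/225 = -3524/225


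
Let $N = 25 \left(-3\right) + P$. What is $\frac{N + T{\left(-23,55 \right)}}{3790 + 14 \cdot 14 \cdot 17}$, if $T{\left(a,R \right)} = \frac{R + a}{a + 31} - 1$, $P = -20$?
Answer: $- \frac{46}{3561} \approx -0.012918$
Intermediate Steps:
$T{\left(a,R \right)} = -1 + \frac{R + a}{31 + a}$ ($T{\left(a,R \right)} = \frac{R + a}{31 + a} - 1 = -1 + \frac{R + a}{31 + a}$)
$N = -95$ ($N = 25 \left(-3\right) - 20 = -75 - 20 = -95$)
$\frac{N + T{\left(-23,55 \right)}}{3790 + 14 \cdot 14 \cdot 17} = \frac{-95 + \frac{-31 + 55}{31 - 23}}{3790 + 14 \cdot 14 \cdot 17} = \frac{-95 + \frac{1}{8} \cdot 24}{3790 + 196 \cdot 17} = \frac{-95 + \frac{1}{8} \cdot 24}{3790 + 3332} = \frac{-95 + 3}{7122} = \left(-92\right) \frac{1}{7122} = - \frac{46}{3561}$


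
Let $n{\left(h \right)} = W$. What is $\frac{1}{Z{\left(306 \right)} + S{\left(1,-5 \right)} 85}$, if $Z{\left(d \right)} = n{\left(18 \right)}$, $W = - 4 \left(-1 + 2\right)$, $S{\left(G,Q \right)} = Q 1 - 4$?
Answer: $- \frac{1}{769} \approx -0.0013004$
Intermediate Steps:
$S{\left(G,Q \right)} = -4 + Q$ ($S{\left(G,Q \right)} = Q - 4 = -4 + Q$)
$W = -4$ ($W = \left(-4\right) 1 = -4$)
$n{\left(h \right)} = -4$
$Z{\left(d \right)} = -4$
$\frac{1}{Z{\left(306 \right)} + S{\left(1,-5 \right)} 85} = \frac{1}{-4 + \left(-4 - 5\right) 85} = \frac{1}{-4 - 765} = \frac{1}{-769} = - \frac{1}{769}$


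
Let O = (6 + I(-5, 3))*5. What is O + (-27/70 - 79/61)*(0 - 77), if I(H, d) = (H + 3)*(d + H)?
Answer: 109447/610 ≈ 179.42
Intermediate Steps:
I(H, d) = (3 + H)*(H + d)
O = 50 (O = (6 + ((-5)**2 + 3*(-5) + 3*3 - 5*3))*5 = (6 + (25 - 15 + 9 - 15))*5 = (6 + 4)*5 = 10*5 = 50)
O + (-27/70 - 79/61)*(0 - 77) = 50 + (-27/70 - 79/61)*(0 - 77) = 50 + (-27*1/70 - 79*1/61)*(-77) = 50 + (-27/70 - 79/61)*(-77) = 50 - 7177/4270*(-77) = 50 + 78947/610 = 109447/610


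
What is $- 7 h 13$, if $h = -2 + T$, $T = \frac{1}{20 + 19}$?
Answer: $\frac{539}{3} \approx 179.67$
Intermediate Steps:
$T = \frac{1}{39} \approx 0.025641$
$h = - \frac{77}{39}$ ($h = -2 + \frac{1}{39} = - \frac{77}{39} \approx -1.9744$)
$- 7 h 13 = \left(-7\right) \left(- \frac{77}{39}\right) 13 = \frac{539}{39} \cdot 13 = \frac{539}{3}$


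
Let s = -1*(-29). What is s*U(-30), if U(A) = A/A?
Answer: 29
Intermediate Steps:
s = 29
U(A) = 1
s*U(-30) = 29*1 = 29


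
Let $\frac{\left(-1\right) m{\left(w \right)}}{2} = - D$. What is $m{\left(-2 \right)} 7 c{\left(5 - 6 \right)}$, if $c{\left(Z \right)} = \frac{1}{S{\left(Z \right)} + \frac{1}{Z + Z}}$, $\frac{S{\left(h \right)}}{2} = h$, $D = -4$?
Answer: $\frac{112}{5} \approx 22.4$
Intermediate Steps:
$S{\left(h \right)} = 2 h$
$m{\left(w \right)} = -8$ ($m{\left(w \right)} = - 2 \left(\left(-1\right) \left(-4\right)\right) = \left(-2\right) 4 = -8$)
$c{\left(Z \right)} = \frac{1}{\frac{1}{2 Z} + 2 Z}$ ($c{\left(Z \right)} = \frac{1}{2 Z + \frac{1}{Z + Z}} = \frac{1}{2 Z + \frac{1}{2 Z}} = \frac{1}{\frac{1}{2 Z} + 2 Z}$)
$m{\left(-2 \right)} 7 c{\left(5 - 6 \right)} = \left(-8\right) 7 \frac{2 \left(5 - 6\right)}{1 + 4 \left(5 - 6\right)^{2}} = - 56 \frac{2 \left(5 - 6\right)}{1 + 4 \left(5 - 6\right)^{2}} = - 56 \cdot 2 \left(-1\right) \frac{1}{1 + 4 \left(-1\right)^{2}} = - 56 \cdot 2 \left(-1\right) \frac{1}{1 + 4 \cdot 1} = - 56 \cdot 2 \left(-1\right) \frac{1}{1 + 4} = - 56 \cdot 2 \left(-1\right) \frac{1}{5} = \left(-56\right) \left(- \frac{2}{5}\right) = \frac{112}{5}$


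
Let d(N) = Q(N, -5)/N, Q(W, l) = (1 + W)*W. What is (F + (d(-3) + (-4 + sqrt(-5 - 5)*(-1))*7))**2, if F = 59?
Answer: 351 - 406*I*sqrt(10) ≈ 351.0 - 1283.9*I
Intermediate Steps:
Q(W, l) = W*(1 + W)
d(N) = 1 + N (d(N) = (N*(1 + N))/N = 1 + N)
(F + (d(-3) + (-4 + sqrt(-5 - 5)*(-1))*7))**2 = (59 + ((1 - 3) + (-4 + sqrt(-5 - 5)*(-1))*7))**2 = (59 + (-2 + (-4 + sqrt(-10)*(-1))*7))**2 = (59 + (-2 + (-4 + (I*sqrt(10))*(-1))*7))**2 = (59 + (-2 + (-4 - I*sqrt(10))*7))**2 = (59 + (-2 + (-28 - 7*I*sqrt(10))))**2 = (59 + (-30 - 7*I*sqrt(10)))**2 = (29 - 7*I*sqrt(10))**2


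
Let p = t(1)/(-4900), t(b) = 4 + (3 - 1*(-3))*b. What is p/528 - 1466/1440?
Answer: -790177/776160 ≈ -1.0181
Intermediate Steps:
t(b) = 4 + 6*b (t(b) = 4 + (3 + 3)*b = 4 + 6*b)
p = -1/490 (p = (4 + 6*1)/(-4900) = (4 + 6)*(-1/4900) = 10*(-1/4900) = -1/490 ≈ -0.0020408)
p/528 - 1466/1440 = -1/490/528 - 1466/1440 = -1/490*1/528 - 1466*1/1440 = -1/258720 - 733/720 = -790177/776160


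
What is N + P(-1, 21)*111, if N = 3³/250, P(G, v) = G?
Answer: -27723/250 ≈ -110.89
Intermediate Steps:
N = 27/250 (N = 27*(1/250) = 27/250 ≈ 0.10800)
N + P(-1, 21)*111 = 27/250 - 1*111 = 27/250 - 111 = -27723/250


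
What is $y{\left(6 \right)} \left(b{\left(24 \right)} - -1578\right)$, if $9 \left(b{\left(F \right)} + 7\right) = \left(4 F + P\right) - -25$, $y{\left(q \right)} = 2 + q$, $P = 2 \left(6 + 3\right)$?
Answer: $\frac{114224}{9} \approx 12692.0$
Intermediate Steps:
$P = 18$ ($P = 2 \cdot 9 = 18$)
$b{\left(F \right)} = - \frac{20}{9} + \frac{4 F}{9}$ ($b{\left(F \right)} = -7 + \frac{\left(4 F + 18\right) - -25}{9} = -7 + \frac{\left(18 + 4 F\right) + 25}{9} = -7 + \frac{43 + 4 F}{9} = -7 + \left(\frac{43}{9} + \frac{4 F}{9}\right) = - \frac{20}{9} + \frac{4 F}{9}$)
$y{\left(6 \right)} \left(b{\left(24 \right)} - -1578\right) = \left(2 + 6\right) \left(\left(- \frac{20}{9} + \frac{4}{9} \cdot 24\right) - -1578\right) = 8 \left(\left(- \frac{20}{9} + \frac{32}{3}\right) + 1578\right) = 8 \left(\frac{76}{9} + 1578\right) = 8 \cdot \frac{14278}{9} = \frac{114224}{9}$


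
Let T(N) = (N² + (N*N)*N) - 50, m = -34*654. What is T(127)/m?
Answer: -344077/3706 ≈ -92.843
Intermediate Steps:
m = -22236
T(N) = -50 + N² + N³ (T(N) = (N² + N²*N) - 50 = (N² + N³) - 50 = -50 + N² + N³)
T(127)/m = (-50 + 127² + 127³)/(-22236) = (-50 + 16129 + 2048383)*(-1/22236) = 2064462*(-1/22236) = -344077/3706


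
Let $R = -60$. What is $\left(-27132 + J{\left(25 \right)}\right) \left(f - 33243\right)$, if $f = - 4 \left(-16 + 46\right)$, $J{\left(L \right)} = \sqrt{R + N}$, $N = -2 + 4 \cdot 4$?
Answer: $905204916 - 33363 i \sqrt{46} \approx 9.052 \cdot 10^{8} - 2.2628 \cdot 10^{5} i$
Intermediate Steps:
$N = 14$ ($N = -2 + 16 = 14$)
$J{\left(L \right)} = i \sqrt{46}$ ($J{\left(L \right)} = \sqrt{-60 + 14} = \sqrt{-46} = i \sqrt{46}$)
$f = -120$ ($f = \left(-4\right) 30 = -120$)
$\left(-27132 + J{\left(25 \right)}\right) \left(f - 33243\right) = \left(-27132 + i \sqrt{46}\right) \left(-120 - 33243\right) = \left(-27132 + i \sqrt{46}\right) \left(-33363\right) = 905204916 - 33363 i \sqrt{46}$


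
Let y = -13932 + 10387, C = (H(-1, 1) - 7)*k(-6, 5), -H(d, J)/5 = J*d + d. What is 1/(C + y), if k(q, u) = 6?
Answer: -1/3527 ≈ -0.00028353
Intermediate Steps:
H(d, J) = -5*d - 5*J*d (H(d, J) = -5*(J*d + d) = -5*(d + J*d) = -5*d - 5*J*d)
C = 18 (C = (-5*(-1)*(1 + 1) - 7)*6 = (-5*(-1)*2 - 7)*6 = (10 - 7)*6 = 3*6 = 18)
y = -3545
1/(C + y) = 1/(18 - 3545) = 1/(-3527) = -1/3527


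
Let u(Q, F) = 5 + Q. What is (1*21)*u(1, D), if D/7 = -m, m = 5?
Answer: 126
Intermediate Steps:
D = -35 (D = 7*(-1*5) = 7*(-5) = -35)
(1*21)*u(1, D) = (1*21)*(5 + 1) = 21*6 = 126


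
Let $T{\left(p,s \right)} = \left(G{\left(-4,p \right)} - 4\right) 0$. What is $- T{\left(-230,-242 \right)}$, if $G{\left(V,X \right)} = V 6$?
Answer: $0$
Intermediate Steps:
$G{\left(V,X \right)} = 6 V$
$T{\left(p,s \right)} = 0$ ($T{\left(p,s \right)} = \left(6 \left(-4\right) - 4\right) 0 = \left(-24 - 4\right) 0 = \left(-28\right) 0 = 0$)
$- T{\left(-230,-242 \right)} = \left(-1\right) 0 = 0$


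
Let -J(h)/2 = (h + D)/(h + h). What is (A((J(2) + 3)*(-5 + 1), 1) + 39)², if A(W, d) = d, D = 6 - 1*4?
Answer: 1600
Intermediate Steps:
D = 2 (D = 6 - 4 = 2)
J(h) = -(2 + h)/h (J(h) = -2*(h + 2)/(h + h) = -2*(2 + h)/(2*h) = -2*(2 + h)*1/(2*h) = -(2 + h)/h)
(A((J(2) + 3)*(-5 + 1), 1) + 39)² = (1 + 39)² = 40² = 1600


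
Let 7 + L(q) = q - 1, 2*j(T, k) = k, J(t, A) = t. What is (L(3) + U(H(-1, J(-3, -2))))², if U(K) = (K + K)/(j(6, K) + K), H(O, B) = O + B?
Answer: 121/9 ≈ 13.444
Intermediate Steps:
H(O, B) = B + O
j(T, k) = k/2
L(q) = -8 + q (L(q) = -7 + (q - 1) = -7 + (-1 + q) = -8 + q)
U(K) = 4/3 (U(K) = (K + K)/(K/2 + K) = (2*K)/((3*K/2)) = (2*K)*(2/(3*K)) = 4/3)
(L(3) + U(H(-1, J(-3, -2))))² = ((-8 + 3) + 4/3)² = (-5 + 4/3)² = (-11/3)² = 121/9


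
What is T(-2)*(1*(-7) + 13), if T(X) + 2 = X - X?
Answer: -12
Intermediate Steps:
T(X) = -2 (T(X) = -2 + (X - X) = -2 + 0 = -2)
T(-2)*(1*(-7) + 13) = -2*(1*(-7) + 13) = -2*(-7 + 13) = -2*6 = -12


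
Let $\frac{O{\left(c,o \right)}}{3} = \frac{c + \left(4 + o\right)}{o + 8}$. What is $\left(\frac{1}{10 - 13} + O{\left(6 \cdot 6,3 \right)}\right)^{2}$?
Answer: $\frac{141376}{1089} \approx 129.82$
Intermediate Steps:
$O{\left(c,o \right)} = \frac{3 \left(4 + c + o\right)}{8 + o}$ ($O{\left(c,o \right)} = 3 \frac{c + \left(4 + o\right)}{o + 8} = 3 \frac{4 + c + o}{8 + o} = \frac{3 \left(4 + c + o\right)}{8 + o}$)
$\left(\frac{1}{10 - 13} + O{\left(6 \cdot 6,3 \right)}\right)^{2} = \left(\frac{1}{10 - 13} + \frac{3 \left(4 + 6 \cdot 6 + 3\right)}{8 + 3}\right)^{2} = \left(\frac{1}{-3} + \frac{3 \left(4 + 36 + 3\right)}{11}\right)^{2} = \left(- \frac{1}{3} + 3 \cdot \frac{1}{11} \cdot 43\right)^{2} = \left(- \frac{1}{3} + \frac{129}{11}\right)^{2} = \left(\frac{376}{33}\right)^{2} = \frac{141376}{1089}$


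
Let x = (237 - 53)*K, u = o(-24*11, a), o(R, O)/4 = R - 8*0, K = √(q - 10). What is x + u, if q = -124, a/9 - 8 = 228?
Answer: -1056 + 184*I*√134 ≈ -1056.0 + 2130.0*I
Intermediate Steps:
a = 2124 (a = 72 + 9*228 = 72 + 2052 = 2124)
K = I*√134 (K = √(-124 - 10) = √(-134) = I*√134 ≈ 11.576*I)
o(R, O) = 4*R (o(R, O) = 4*(R - 8*0) = 4*(R + 0) = 4*R)
u = -1056 (u = 4*(-24*11) = 4*(-264) = -1056)
x = 184*I*√134 (x = (237 - 53)*(I*√134) = 184*(I*√134) = 184*I*√134 ≈ 2130.0*I)
x + u = 184*I*√134 - 1056 = -1056 + 184*I*√134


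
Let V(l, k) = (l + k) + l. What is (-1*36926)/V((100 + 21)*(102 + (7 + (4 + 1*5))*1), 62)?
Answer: -18463/14309 ≈ -1.2903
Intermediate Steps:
V(l, k) = k + 2*l (V(l, k) = (k + l) + l = k + 2*l)
(-1*36926)/V((100 + 21)*(102 + (7 + (4 + 1*5))*1), 62) = (-1*36926)/(62 + 2*((100 + 21)*(102 + (7 + (4 + 1*5))*1))) = -36926/(62 + 2*(121*(102 + (7 + (4 + 5))*1))) = -36926/(62 + 2*(121*(102 + (7 + 9)*1))) = -36926/(62 + 2*(121*(102 + 16*1))) = -36926/(62 + 2*(121*(102 + 16))) = -36926/(62 + 2*(121*118)) = -36926/(62 + 2*14278) = -36926/(62 + 28556) = -36926/28618 = -36926*1/28618 = -18463/14309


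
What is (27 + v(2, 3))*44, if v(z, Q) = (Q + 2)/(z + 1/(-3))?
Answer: 1320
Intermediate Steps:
v(z, Q) = (2 + Q)/(-⅓ + z) (v(z, Q) = (2 + Q)/(z - ⅓) = (2 + Q)/(-⅓ + z))
(27 + v(2, 3))*44 = (27 + 3*(2 + 3)/(-1 + 3*2))*44 = (27 + 3*5/(-1 + 6))*44 = (27 + 3*5/5)*44 = (27 + 3*(⅕)*5)*44 = (27 + 3)*44 = 30*44 = 1320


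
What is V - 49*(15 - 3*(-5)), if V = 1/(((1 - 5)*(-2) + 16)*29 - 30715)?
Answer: -44127931/30019 ≈ -1470.0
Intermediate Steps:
V = -1/30019 (V = 1/((-4*(-2) + 16)*29 - 30715) = 1/((8 + 16)*29 - 30715) = 1/(24*29 - 30715) = 1/(696 - 30715) = 1/(-30019) = -1/30019 ≈ -3.3312e-5)
V - 49*(15 - 3*(-5)) = -1/30019 - 49*(15 - 3*(-5)) = -1/30019 - 49*(15 + 15) = -1/30019 - 49*30 = -1/30019 - 1*1470 = -1/30019 - 1470 = -44127931/30019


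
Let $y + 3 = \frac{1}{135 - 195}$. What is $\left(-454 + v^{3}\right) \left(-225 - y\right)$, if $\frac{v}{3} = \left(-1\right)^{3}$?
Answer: $\frac{6406439}{60} \approx 1.0677 \cdot 10^{5}$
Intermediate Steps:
$y = - \frac{181}{60}$ ($y = -3 + \frac{1}{135 - 195} = -3 + \frac{1}{-60} = -3 - \frac{1}{60} = - \frac{181}{60} \approx -3.0167$)
$v = -3$ ($v = 3 \left(-1\right)^{3} = 3 \left(-1\right) = -3$)
$\left(-454 + v^{3}\right) \left(-225 - y\right) = \left(-454 + \left(-3\right)^{3}\right) \left(-225 - - \frac{181}{60}\right) = \left(-454 - 27\right) \left(-225 + \frac{181}{60}\right) = \left(-481\right) \left(- \frac{13319}{60}\right) = \frac{6406439}{60}$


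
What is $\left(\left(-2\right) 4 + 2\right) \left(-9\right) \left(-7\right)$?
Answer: $-378$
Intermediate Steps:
$\left(\left(-2\right) 4 + 2\right) \left(-9\right) \left(-7\right) = \left(-8 + 2\right) \left(-9\right) \left(-7\right) = \left(-6\right) \left(-9\right) \left(-7\right) = 54 \left(-7\right) = -378$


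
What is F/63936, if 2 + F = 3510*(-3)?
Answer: -2633/15984 ≈ -0.16473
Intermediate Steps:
F = -10532 (F = -2 + 3510*(-3) = -2 - 10530 = -10532)
F/63936 = -10532/63936 = -10532*1/63936 = -2633/15984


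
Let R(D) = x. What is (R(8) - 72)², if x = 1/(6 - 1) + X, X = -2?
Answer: 136161/25 ≈ 5446.4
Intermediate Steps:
x = -9/5 (x = 1/(6 - 1) - 2 = 1/5 - 2 = ⅕ - 2 = -9/5 ≈ -1.8000)
R(D) = -9/5
(R(8) - 72)² = (-9/5 - 72)² = (-369/5)² = 136161/25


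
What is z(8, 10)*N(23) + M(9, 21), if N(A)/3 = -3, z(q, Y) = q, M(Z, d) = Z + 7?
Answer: -56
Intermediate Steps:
M(Z, d) = 7 + Z
N(A) = -9 (N(A) = 3*(-3) = -9)
z(8, 10)*N(23) + M(9, 21) = 8*(-9) + (7 + 9) = -72 + 16 = -56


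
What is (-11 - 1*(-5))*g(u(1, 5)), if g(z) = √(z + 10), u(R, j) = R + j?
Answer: -24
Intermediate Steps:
g(z) = √(10 + z)
(-11 - 1*(-5))*g(u(1, 5)) = (-11 - 1*(-5))*√(10 + (1 + 5)) = (-11 + 5)*√(10 + 6) = -6*√16 = -6*4 = -24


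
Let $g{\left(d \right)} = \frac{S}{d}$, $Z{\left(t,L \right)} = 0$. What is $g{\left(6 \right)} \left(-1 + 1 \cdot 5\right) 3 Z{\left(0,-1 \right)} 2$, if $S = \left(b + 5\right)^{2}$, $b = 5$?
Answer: $0$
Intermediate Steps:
$S = 100$ ($S = \left(5 + 5\right)^{2} = 10^{2} = 100$)
$g{\left(d \right)} = \frac{100}{d}$
$g{\left(6 \right)} \left(-1 + 1 \cdot 5\right) 3 Z{\left(0,-1 \right)} 2 = \frac{100}{6} \left(-1 + 1 \cdot 5\right) 3 \cdot 0 \cdot 2 = 100 \cdot \frac{1}{6} \left(-1 + 5\right) 0 \cdot 2 = \frac{50}{3} \cdot 4 \cdot 0 = \frac{200}{3} \cdot 0 = 0$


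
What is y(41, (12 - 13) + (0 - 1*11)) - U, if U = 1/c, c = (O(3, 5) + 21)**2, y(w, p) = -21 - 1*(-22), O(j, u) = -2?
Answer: 360/361 ≈ 0.99723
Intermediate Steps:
y(w, p) = 1 (y(w, p) = -21 + 22 = 1)
c = 361 (c = (-2 + 21)**2 = 19**2 = 361)
U = 1/361 ≈ 0.0027701
y(41, (12 - 13) + (0 - 1*11)) - U = 1 - 1*1/361 = 1 - 1/361 = 360/361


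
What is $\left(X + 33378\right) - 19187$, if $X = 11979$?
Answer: $26170$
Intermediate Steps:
$\left(X + 33378\right) - 19187 = \left(11979 + 33378\right) - 19187 = 45357 - 19187 = 26170$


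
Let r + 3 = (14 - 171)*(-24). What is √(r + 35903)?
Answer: 2*√9917 ≈ 199.17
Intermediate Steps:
r = 3765 (r = -3 + (14 - 171)*(-24) = -3 - 157*(-24) = -3 + 3768 = 3765)
√(r + 35903) = √(3765 + 35903) = √39668 = 2*√9917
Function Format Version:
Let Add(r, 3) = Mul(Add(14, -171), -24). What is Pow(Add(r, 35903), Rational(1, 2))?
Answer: Mul(2, Pow(9917, Rational(1, 2))) ≈ 199.17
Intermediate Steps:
r = 3765 (r = Add(-3, Mul(Add(14, -171), -24)) = Add(-3, Mul(-157, -24)) = Add(-3, 3768) = 3765)
Pow(Add(r, 35903), Rational(1, 2)) = Pow(Add(3765, 35903), Rational(1, 2)) = Pow(39668, Rational(1, 2)) = Mul(2, Pow(9917, Rational(1, 2)))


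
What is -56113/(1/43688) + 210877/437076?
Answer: -1071476404237667/437076 ≈ -2.4515e+9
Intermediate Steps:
-56113/(1/43688) + 210877/437076 = -56113/1/43688 + 210877*(1/437076) = -56113*43688 + 210877/437076 = -2451464744 + 210877/437076 = -1071476404237667/437076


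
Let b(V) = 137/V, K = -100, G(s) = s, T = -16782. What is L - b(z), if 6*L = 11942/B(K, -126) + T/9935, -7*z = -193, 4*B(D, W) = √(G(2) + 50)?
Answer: -10067486/1917455 + 11942*√13/39 ≈ 1098.8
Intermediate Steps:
B(D, W) = √13/2 (B(D, W) = √(2 + 50)/4 = √52/4 = (2*√13)/4 = √13/2)
z = 193/7 (z = -⅐*(-193) = 193/7 ≈ 27.571)
L = -2797/9935 + 11942*√13/39 (L = (11942/((√13/2)) - 16782/9935)/6 = (11942*(2*√13/13) - 16782*1/9935)/6 = (23884*√13/13 - 16782/9935)/6 = (-16782/9935 + 23884*√13/13)/6 = -2797/9935 + 11942*√13/39 ≈ 1103.8)
L - b(z) = (-2797/9935 + 11942*√13/39) - 137/193/7 = (-2797/9935 + 11942*√13/39) - 137*7/193 = (-2797/9935 + 11942*√13/39) - 1*959/193 = (-2797/9935 + 11942*√13/39) - 959/193 = -10067486/1917455 + 11942*√13/39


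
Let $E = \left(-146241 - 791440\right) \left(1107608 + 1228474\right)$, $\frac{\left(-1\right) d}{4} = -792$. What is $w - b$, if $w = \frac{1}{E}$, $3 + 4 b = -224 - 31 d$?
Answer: $\frac{107810919272278633}{4380999411684} \approx 24609.0$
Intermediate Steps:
$d = 3168$ ($d = \left(-4\right) \left(-792\right) = 3168$)
$E = -2190499705842$ ($E = \left(-937681\right) 2336082 = -2190499705842$)
$b = - \frac{98435}{4}$ ($b = - \frac{3}{4} + \frac{-224 - 98208}{4} = - \frac{3}{4} + \frac{1}{4} \left(-98432\right) = - \frac{3}{4} - 24608 = - \frac{98435}{4} \approx -24609.0$)
$w = - \frac{1}{2190499705842}$ ($w = \frac{1}{-2190499705842} = - \frac{1}{2190499705842} \approx -4.5652 \cdot 10^{-13}$)
$w - b = - \frac{1}{2190499705842} - - \frac{98435}{4} = - \frac{1}{2190499705842} + \frac{98435}{4} = \frac{107810919272278633}{4380999411684}$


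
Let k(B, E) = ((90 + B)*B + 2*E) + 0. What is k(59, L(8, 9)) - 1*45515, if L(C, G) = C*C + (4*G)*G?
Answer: -35948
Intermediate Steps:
L(C, G) = C² + 4*G²
k(B, E) = 2*E + B*(90 + B) (k(B, E) = (B*(90 + B) + 2*E) + 0 = (2*E + B*(90 + B)) + 0 = 2*E + B*(90 + B))
k(59, L(8, 9)) - 1*45515 = (59² + 2*(8² + 4*9²) + 90*59) - 1*45515 = (3481 + 2*(64 + 4*81) + 5310) - 45515 = (3481 + 2*(64 + 324) + 5310) - 45515 = (3481 + 2*388 + 5310) - 45515 = (3481 + 776 + 5310) - 45515 = 9567 - 45515 = -35948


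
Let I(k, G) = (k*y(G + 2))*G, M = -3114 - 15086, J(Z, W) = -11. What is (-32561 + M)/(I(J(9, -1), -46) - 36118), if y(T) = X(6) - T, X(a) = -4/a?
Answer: 152283/42574 ≈ 3.5769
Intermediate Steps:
y(T) = -2/3 - T (y(T) = -4/6 - T = -4*1/6 - T = -2/3 - T)
M = -18200
I(k, G) = G*k*(-8/3 - G) (I(k, G) = (k*(-2/3 - (G + 2)))*G = (k*(-2/3 - (2 + G)))*G = (k*(-2/3 + (-2 - G)))*G = (k*(-8/3 - G))*G = G*k*(-8/3 - G))
(-32561 + M)/(I(J(9, -1), -46) - 36118) = (-32561 - 18200)/(-1/3*(-46)*(-11)*(8 + 3*(-46)) - 36118) = -50761/(-1/3*(-46)*(-11)*(8 - 138) - 36118) = -50761/(-1/3*(-46)*(-11)*(-130) - 36118) = -50761/(65780/3 - 36118) = -50761/(-42574/3) = -50761*(-3/42574) = 152283/42574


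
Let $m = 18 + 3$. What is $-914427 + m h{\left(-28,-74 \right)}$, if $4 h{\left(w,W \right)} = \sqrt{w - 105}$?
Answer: $-914427 + \frac{21 i \sqrt{133}}{4} \approx -9.1443 \cdot 10^{5} + 60.546 i$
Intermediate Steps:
$h{\left(w,W \right)} = \frac{\sqrt{-105 + w}}{4}$ ($h{\left(w,W \right)} = \frac{\sqrt{w - 105}}{4} = \frac{\sqrt{-105 + w}}{4}$)
$m = 21$
$-914427 + m h{\left(-28,-74 \right)} = -914427 + 21 \frac{\sqrt{-105 - 28}}{4} = -914427 + 21 \frac{\sqrt{-133}}{4} = -914427 + 21 \frac{i \sqrt{133}}{4} = -914427 + \frac{21 i \sqrt{133}}{4}$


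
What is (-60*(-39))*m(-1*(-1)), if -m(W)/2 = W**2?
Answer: -4680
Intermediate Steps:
m(W) = -2*W**2
(-60*(-39))*m(-1*(-1)) = (-60*(-39))*(-2*(-1*(-1))**2) = 2340*(-2*1**2) = 2340*(-2*1) = 2340*(-2) = -4680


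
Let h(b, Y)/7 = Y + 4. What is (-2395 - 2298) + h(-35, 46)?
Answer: -4343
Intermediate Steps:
h(b, Y) = 28 + 7*Y (h(b, Y) = 7*(Y + 4) = 7*(4 + Y) = 28 + 7*Y)
(-2395 - 2298) + h(-35, 46) = (-2395 - 2298) + (28 + 7*46) = -4693 + (28 + 322) = -4693 + 350 = -4343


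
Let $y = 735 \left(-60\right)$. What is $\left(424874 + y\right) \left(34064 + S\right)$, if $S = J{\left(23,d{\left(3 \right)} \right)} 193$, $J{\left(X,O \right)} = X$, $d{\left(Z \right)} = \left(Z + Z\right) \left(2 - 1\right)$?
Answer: $14660941322$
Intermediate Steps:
$y = -44100$
$d{\left(Z \right)} = 2 Z$ ($d{\left(Z \right)} = 2 Z 1 = 2 Z$)
$S = 4439$ ($S = 23 \cdot 193 = 4439$)
$\left(424874 + y\right) \left(34064 + S\right) = \left(424874 - 44100\right) \left(34064 + 4439\right) = 380774 \cdot 38503 = 14660941322$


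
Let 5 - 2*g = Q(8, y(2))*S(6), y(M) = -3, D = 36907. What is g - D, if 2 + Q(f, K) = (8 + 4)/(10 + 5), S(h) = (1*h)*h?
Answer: -368829/10 ≈ -36883.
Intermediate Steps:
S(h) = h**2 (S(h) = h*h = h**2)
Q(f, K) = -6/5 (Q(f, K) = -2 + (8 + 4)/(10 + 5) = -2 + 12/15 = -2 + 12*(1/15) = -2 + 4/5 = -6/5)
g = 241/10 (g = 5/2 - (-3)*6**2/5 = 5/2 - (-3)*36/5 = 5/2 - 1/2*(-216/5) = 5/2 + 108/5 = 241/10 ≈ 24.100)
g - D = 241/10 - 1*36907 = 241/10 - 36907 = -368829/10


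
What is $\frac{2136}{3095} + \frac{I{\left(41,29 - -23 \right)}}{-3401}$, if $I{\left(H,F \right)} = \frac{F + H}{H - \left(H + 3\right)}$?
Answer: $\frac{7360481}{10526095} \approx 0.69926$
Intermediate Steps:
$I{\left(H,F \right)} = - \frac{F}{3} - \frac{H}{3}$ ($I{\left(H,F \right)} = \frac{F + H}{H - \left(3 + H\right)} = \frac{F + H}{-3} = \left(F + H\right) \left(- \frac{1}{3}\right) = - \frac{F}{3} - \frac{H}{3}$)
$\frac{2136}{3095} + \frac{I{\left(41,29 - -23 \right)}}{-3401} = \frac{2136}{3095} + \frac{- \frac{29 - -23}{3} - \frac{41}{3}}{-3401} = 2136 \cdot \frac{1}{3095} + \left(- \frac{29 + 23}{3} - \frac{41}{3}\right) \left(- \frac{1}{3401}\right) = \frac{2136}{3095} + \left(\left(- \frac{1}{3}\right) 52 - \frac{41}{3}\right) \left(- \frac{1}{3401}\right) = \frac{2136}{3095} + \left(- \frac{52}{3} - \frac{41}{3}\right) \left(- \frac{1}{3401}\right) = \frac{2136}{3095} - - \frac{31}{3401} = \frac{2136}{3095} + \frac{31}{3401} = \frac{7360481}{10526095}$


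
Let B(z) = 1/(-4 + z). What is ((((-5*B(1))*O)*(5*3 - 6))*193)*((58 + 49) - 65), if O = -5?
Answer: -607950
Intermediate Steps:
((((-5*B(1))*O)*(5*3 - 6))*193)*((58 + 49) - 65) = (((-5/(-4 + 1)*(-5))*(5*3 - 6))*193)*((58 + 49) - 65) = (((-5/(-3)*(-5))*(15 - 6))*193)*(107 - 65) = (((-5*(-⅓)*(-5))*9)*193)*42 = ((((5/3)*(-5))*9)*193)*42 = (-25/3*9*193)*42 = -75*193*42 = -14475*42 = -607950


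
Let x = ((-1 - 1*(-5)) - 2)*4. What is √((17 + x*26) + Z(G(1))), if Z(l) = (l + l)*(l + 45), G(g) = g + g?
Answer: √413 ≈ 20.322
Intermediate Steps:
G(g) = 2*g
Z(l) = 2*l*(45 + l) (Z(l) = (2*l)*(45 + l) = 2*l*(45 + l))
x = 8 (x = ((-1 + 5) - 2)*4 = (4 - 2)*4 = 2*4 = 8)
√((17 + x*26) + Z(G(1))) = √((17 + 8*26) + 2*(2*1)*(45 + 2*1)) = √((17 + 208) + 2*2*(45 + 2)) = √(225 + 2*2*47) = √(225 + 188) = √413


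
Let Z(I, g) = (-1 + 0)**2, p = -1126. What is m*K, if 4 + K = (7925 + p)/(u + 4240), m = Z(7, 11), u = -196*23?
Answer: -7871/268 ≈ -29.369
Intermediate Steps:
u = -4508
Z(I, g) = 1 (Z(I, g) = (-1)**2 = 1)
m = 1
K = -7871/268 (K = -4 + (7925 - 1126)/(-4508 + 4240) = -4 + 6799/(-268) = -4 + 6799*(-1/268) = -4 - 6799/268 = -7871/268 ≈ -29.369)
m*K = 1*(-7871/268) = -7871/268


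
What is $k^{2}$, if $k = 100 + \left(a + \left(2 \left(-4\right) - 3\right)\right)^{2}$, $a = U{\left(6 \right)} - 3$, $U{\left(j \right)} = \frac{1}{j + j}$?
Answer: $\frac{1788359521}{20736} \approx 86244.0$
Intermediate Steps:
$U{\left(j \right)} = \frac{1}{2 j}$
$a = - \frac{35}{12}$ ($a = \frac{1}{2 \cdot 6} - 3 = \frac{1}{2} \cdot \frac{1}{6} - 3 = \frac{1}{12} - 3 = - \frac{35}{12} \approx -2.9167$)
$k = \frac{42289}{144}$ ($k = 100 + \left(- \frac{35}{12} + \left(2 \left(-4\right) - 3\right)\right)^{2} = 100 + \left(- \frac{35}{12} - 11\right)^{2} = 100 + \left(- \frac{167}{12}\right)^{2} = 100 + \frac{27889}{144} = \frac{42289}{144} \approx 293.67$)
$k^{2} = \left(\frac{42289}{144}\right)^{2} = \frac{1788359521}{20736}$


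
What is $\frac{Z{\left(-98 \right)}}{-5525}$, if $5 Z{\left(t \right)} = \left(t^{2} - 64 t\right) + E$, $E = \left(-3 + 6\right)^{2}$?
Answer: $- \frac{3177}{5525} \approx -0.57502$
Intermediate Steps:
$E = 9$ ($E = 3^{2} = 9$)
$Z{\left(t \right)} = \frac{9}{5} - \frac{64 t}{5} + \frac{t^{2}}{5}$ ($Z{\left(t \right)} = \frac{\left(t^{2} - 64 t\right) + 9}{5} = \frac{9 + t^{2} - 64 t}{5} = \frac{9}{5} - \frac{64 t}{5} + \frac{t^{2}}{5}$)
$\frac{Z{\left(-98 \right)}}{-5525} = \frac{\frac{9}{5} - - \frac{6272}{5} + \frac{\left(-98\right)^{2}}{5}}{-5525} = \left(\frac{9}{5} + \frac{6272}{5} + \frac{1}{5} \cdot 9604\right) \left(- \frac{1}{5525}\right) = \left(\frac{9}{5} + \frac{6272}{5} + \frac{9604}{5}\right) \left(- \frac{1}{5525}\right) = 3177 \left(- \frac{1}{5525}\right) = - \frac{3177}{5525}$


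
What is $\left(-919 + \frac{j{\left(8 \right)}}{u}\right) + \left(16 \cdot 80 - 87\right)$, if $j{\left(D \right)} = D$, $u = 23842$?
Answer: $\frac{3266358}{11921} \approx 274.0$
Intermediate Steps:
$\left(-919 + \frac{j{\left(8 \right)}}{u}\right) + \left(16 \cdot 80 - 87\right) = \left(-919 + \frac{8}{23842}\right) + \left(16 \cdot 80 - 87\right) = \left(-919 + 8 \cdot \frac{1}{23842}\right) + \left(1280 - 87\right) = \left(-919 + \frac{4}{11921}\right) + 1193 = - \frac{10955395}{11921} + 1193 = \frac{3266358}{11921}$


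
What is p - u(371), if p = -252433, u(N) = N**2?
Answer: -390074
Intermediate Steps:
p - u(371) = -252433 - 1*371**2 = -252433 - 1*137641 = -252433 - 137641 = -390074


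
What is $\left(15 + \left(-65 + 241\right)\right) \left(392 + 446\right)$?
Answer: $160058$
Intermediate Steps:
$\left(15 + \left(-65 + 241\right)\right) \left(392 + 446\right) = \left(15 + 176\right) 838 = 191 \cdot 838 = 160058$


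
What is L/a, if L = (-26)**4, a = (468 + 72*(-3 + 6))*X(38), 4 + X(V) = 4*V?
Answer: 28561/6327 ≈ 4.5141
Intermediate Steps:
X(V) = -4 + 4*V
a = 101232 (a = (468 + 72*(-3 + 6))*(-4 + 4*38) = (468 + 72*3)*(-4 + 152) = (468 + 216)*148 = 684*148 = 101232)
L = 456976
L/a = 456976/101232 = 456976*(1/101232) = 28561/6327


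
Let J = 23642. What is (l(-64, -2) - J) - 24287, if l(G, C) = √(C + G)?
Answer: -47929 + I*√66 ≈ -47929.0 + 8.124*I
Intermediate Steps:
(l(-64, -2) - J) - 24287 = (√(-2 - 64) - 1*23642) - 24287 = (√(-66) - 23642) - 24287 = (I*√66 - 23642) - 24287 = (-23642 + I*√66) - 24287 = -47929 + I*√66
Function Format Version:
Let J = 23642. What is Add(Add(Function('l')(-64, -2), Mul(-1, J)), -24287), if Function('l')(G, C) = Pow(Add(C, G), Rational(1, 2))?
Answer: Add(-47929, Mul(I, Pow(66, Rational(1, 2)))) ≈ Add(-47929., Mul(8.1240, I))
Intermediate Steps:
Add(Add(Function('l')(-64, -2), Mul(-1, J)), -24287) = Add(Add(Pow(Add(-2, -64), Rational(1, 2)), Mul(-1, 23642)), -24287) = Add(Add(Pow(-66, Rational(1, 2)), -23642), -24287) = Add(Add(Mul(I, Pow(66, Rational(1, 2))), -23642), -24287) = Add(Add(-23642, Mul(I, Pow(66, Rational(1, 2)))), -24287) = Add(-47929, Mul(I, Pow(66, Rational(1, 2))))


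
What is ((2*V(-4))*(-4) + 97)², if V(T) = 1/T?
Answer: 9801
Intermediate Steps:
V(T) = 1/T
((2*V(-4))*(-4) + 97)² = ((2/(-4))*(-4) + 97)² = ((2*(-¼))*(-4) + 97)² = (-½*(-4) + 97)² = (2 + 97)² = 99² = 9801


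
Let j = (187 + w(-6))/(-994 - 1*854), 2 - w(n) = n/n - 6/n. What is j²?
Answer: 289/28224 ≈ 0.010240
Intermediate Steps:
w(n) = 1 + 6/n (w(n) = 2 - (n/n - 6/n) = 2 - (1 - 6/n) = 2 + (-1 + 6/n) = 1 + 6/n)
j = -17/168 (j = (187 + (6 - 6)/(-6))/(-994 - 1*854) = (187 - ⅙*0)/(-994 - 854) = (187 + 0)/(-1848) = 187*(-1/1848) = -17/168 ≈ -0.10119)
j² = (-17/168)² = 289/28224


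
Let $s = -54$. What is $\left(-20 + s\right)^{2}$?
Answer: $5476$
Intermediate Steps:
$\left(-20 + s\right)^{2} = \left(-20 - 54\right)^{2} = \left(-74\right)^{2} = 5476$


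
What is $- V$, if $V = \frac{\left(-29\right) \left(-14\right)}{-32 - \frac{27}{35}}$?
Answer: $\frac{14210}{1147} \approx 12.389$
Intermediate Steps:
$V = - \frac{14210}{1147}$ ($V = \frac{406}{-32 - \frac{27}{35}} = \frac{406}{- \frac{1147}{35}} = 406 \left(- \frac{35}{1147}\right) = - \frac{14210}{1147} \approx -12.389$)
$- V = \left(-1\right) \left(- \frac{14210}{1147}\right) = \frac{14210}{1147}$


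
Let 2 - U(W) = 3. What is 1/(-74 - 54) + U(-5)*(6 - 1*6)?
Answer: -1/128 ≈ -0.0078125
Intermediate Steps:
U(W) = -1 (U(W) = 2 - 1*3 = 2 - 3 = -1)
1/(-74 - 54) + U(-5)*(6 - 1*6) = 1/(-74 - 54) - (6 - 1*6) = 1/(-128) - (6 - 6) = -1/128 - 1*0 = -1/128 + 0 = -1/128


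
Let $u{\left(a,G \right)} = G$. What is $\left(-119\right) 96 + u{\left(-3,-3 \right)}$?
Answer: $-11427$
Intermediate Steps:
$\left(-119\right) 96 + u{\left(-3,-3 \right)} = \left(-119\right) 96 - 3 = -11424 - 3 = -11427$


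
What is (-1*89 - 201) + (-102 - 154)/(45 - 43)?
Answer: -418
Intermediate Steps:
(-1*89 - 201) + (-102 - 154)/(45 - 43) = (-89 - 201) - 256/2 = -290 - 256*½ = -290 - 128 = -418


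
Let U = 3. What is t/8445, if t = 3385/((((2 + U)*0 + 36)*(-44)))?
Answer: -677/2675376 ≈ -0.00025305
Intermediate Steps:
t = -3385/1584 (t = 3385/((((2 + 3)*0 + 36)*(-44))) = 3385/(((5*0 + 36)*(-44))) = 3385/(((0 + 36)*(-44))) = 3385/((36*(-44))) = 3385/(-1584) = 3385*(-1/1584) = -3385/1584 ≈ -2.1370)
t/8445 = -3385/1584/8445 = -3385/1584*1/8445 = -677/2675376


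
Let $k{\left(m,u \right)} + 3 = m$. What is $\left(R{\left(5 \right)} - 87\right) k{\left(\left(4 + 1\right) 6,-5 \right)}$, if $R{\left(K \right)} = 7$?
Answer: $-2160$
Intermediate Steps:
$k{\left(m,u \right)} = -3 + m$
$\left(R{\left(5 \right)} - 87\right) k{\left(\left(4 + 1\right) 6,-5 \right)} = \left(7 - 87\right) \left(-3 + \left(4 + 1\right) 6\right) = \left(7 - 87\right) \left(-3 + 5 \cdot 6\right) = - 80 \left(-3 + 30\right) = \left(-80\right) 27 = -2160$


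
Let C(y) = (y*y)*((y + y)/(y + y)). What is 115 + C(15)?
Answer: 340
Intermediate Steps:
C(y) = y² (C(y) = y²*((2*y)/((2*y))) = y²*((2*y)*(1/(2*y))) = y²*1 = y²)
115 + C(15) = 115 + 15² = 115 + 225 = 340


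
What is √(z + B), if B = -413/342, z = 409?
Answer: √5299670/114 ≈ 20.194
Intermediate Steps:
B = -413/342 (B = -413*1/342 = -413/342 ≈ -1.2076)
√(z + B) = √(409 - 413/342) = √(139465/342) = √5299670/114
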